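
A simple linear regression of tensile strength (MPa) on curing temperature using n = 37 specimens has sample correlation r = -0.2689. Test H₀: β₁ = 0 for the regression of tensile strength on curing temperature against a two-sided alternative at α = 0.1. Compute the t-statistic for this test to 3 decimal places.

t = -1.652

t = r·√(n − 2)/√(1 − r²) = -0.2689·√35/√0.927693 = -1.652.
df = n − 2 = 35.
Two-sided p ≈ 0.1075, which is ≥ 0.1, so fail to reject H₀.
The data do not give significant evidence of a linear association between curing temperature and tensile strength.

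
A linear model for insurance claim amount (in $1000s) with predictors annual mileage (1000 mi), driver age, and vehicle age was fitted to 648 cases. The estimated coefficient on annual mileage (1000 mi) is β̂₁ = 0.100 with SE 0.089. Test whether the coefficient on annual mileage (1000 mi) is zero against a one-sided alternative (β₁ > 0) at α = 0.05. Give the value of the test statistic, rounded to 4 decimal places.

H₀: β₁ = 0 vs H₁: β₁ > 0.
t = (β̂₁ − β₁⁰)/SE = 0.100 / 0.089 = 1.1236.
df = n − k − 1 = 648 − 3 − 1 = 644.
One-sided p ≈ 0.1308, which is ≥ 0.05, so fail to reject H₀.
The data do not give significant evidence that the true slope on annual mileage (1000 mi) is positive, holding the other predictors fixed.

t = 1.1236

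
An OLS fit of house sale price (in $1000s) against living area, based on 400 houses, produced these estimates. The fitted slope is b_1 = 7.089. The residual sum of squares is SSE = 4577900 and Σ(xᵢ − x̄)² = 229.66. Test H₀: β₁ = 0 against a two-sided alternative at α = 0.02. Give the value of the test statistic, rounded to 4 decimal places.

t = 1.0017

MSE = SSE/(n − 2) = 4577900/398 = 11502.3.
SE(b_1) = √(MSE/Sₓₓ) = √(11502.3/229.66) = 7.077.
t = 7.089 / 7.077 = 1.0017.
df = n − 2 = 398.
Two-sided p ≈ 0.3171, which is ≥ 0.02, so fail to reject H₀.
The data do not give significant evidence of an association between living area and house sale price.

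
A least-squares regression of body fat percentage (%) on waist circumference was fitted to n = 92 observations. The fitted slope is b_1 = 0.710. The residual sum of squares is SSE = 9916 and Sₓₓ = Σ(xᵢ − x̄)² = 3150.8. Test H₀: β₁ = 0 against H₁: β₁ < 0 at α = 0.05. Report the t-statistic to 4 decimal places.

t = 3.7968

MSE = SSE/(n − 2) = 9916/90 = 110.178.
SE(b_1) = √(MSE/Sₓₓ) = √(110.178/3150.8) = 0.186998.
t = 0.710 / 0.186998 = 3.7968.
df = n − 2 = 90.
One-sided p ≈ 0.9999, which is ≥ 0.05, so fail to reject H₀.
The data do not give significant evidence that the true slope on waist circumference is negative.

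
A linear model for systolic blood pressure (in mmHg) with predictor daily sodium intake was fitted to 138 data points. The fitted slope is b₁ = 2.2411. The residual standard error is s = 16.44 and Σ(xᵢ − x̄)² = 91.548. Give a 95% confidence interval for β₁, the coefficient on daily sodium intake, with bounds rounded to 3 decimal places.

(-1.157, 5.639)

SE(b₁) = s/√Sₓₓ = 16.44/√91.548 = 1.71821.
df = n − 2 = 136.
t* = t_{0.025, 136} = 1.977561.
Margin = t* × SE = 1.977561 × 1.71821 = 3.39787.
CI: 2.2411 ± 3.39787 → (-1.157, 5.639).
With 95% confidence, each one-unit increase in daily sodium intake is associated with a change of between -1.157 and 5.639 mmHg in systolic blood pressure.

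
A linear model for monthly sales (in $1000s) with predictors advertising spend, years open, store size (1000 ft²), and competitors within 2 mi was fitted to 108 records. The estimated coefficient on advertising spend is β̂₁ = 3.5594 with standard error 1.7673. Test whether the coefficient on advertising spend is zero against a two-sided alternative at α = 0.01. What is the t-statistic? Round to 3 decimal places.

H₀: β₁ = 0 vs H₁: β₁ ≠ 0.
t = (β̂₁ − β₁⁰)/SE = 3.5594 / 1.7673 = 2.014.
df = n − k − 1 = 108 − 4 − 1 = 103.
Two-sided p ≈ 0.0466, which is ≥ 0.01, so fail to reject H₀.
The data do not give significant evidence of an association between advertising spend and monthly sales, after adjusting for the other predictors.

t = 2.014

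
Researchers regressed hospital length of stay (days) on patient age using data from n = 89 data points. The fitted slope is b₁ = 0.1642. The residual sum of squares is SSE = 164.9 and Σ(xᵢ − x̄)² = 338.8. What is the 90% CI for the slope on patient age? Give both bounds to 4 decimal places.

(0.0398, 0.2886)

MSE = SSE/(n − 2) = 164.9/87 = 1.8954.
SE(b₁) = √(MSE/Sₓₓ) = √(1.8954/338.8) = 0.0747961.
df = n − 2 = 87.
t* = t_{0.05, 87} = 1.662557.
Margin = t* × SE = 1.662557 × 0.0747961 = 0.124353.
CI: 0.1642 ± 0.124353 → (0.0398, 0.2886).
With 90% confidence, each one-unit increase in patient age is associated with a change of between 0.0398 and 0.2886 days in hospital length of stay.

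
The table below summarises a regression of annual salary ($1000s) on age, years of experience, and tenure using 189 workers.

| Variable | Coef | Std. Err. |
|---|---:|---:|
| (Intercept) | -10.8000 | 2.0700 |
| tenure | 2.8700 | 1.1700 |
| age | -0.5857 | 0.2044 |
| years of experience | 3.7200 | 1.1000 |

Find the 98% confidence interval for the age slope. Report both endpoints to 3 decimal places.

(-1.065, -0.106)

Read off: b = -0.5857, SE = 0.2044 for age.
df = n − k − 1 = 189 − 3 − 1 = 185.
t* = t_{0.01, 185} = 2.346673.
Margin = t* × SE = 2.346673 × 0.2044 = 0.47966.
CI: -0.5857 ± 0.47966 → (-1.065, -0.106).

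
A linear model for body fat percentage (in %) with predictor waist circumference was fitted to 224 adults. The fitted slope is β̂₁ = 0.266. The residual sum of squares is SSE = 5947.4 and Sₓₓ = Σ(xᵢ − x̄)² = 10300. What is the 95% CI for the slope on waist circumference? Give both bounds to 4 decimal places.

MSE = SSE/(n − 2) = 5947.4/222 = 26.7901.
SE(β̂₁) = √(MSE/Sₓₓ) = √(26.7901/10300) = 0.0509998.
df = n − 2 = 222.
t* = t_{0.025, 222} = 1.970707.
Margin = t* × SE = 1.970707 × 0.0509998 = 0.100506.
CI: 0.266 ± 0.100506 → (0.1655, 0.3665).
With 95% confidence, each one-unit increase in waist circumference is associated with a change of between 0.1655 and 0.3665 % in body fat percentage.

(0.1655, 0.3665)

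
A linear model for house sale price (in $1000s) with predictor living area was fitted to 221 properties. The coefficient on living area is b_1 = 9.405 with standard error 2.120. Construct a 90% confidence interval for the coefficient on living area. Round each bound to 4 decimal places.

(5.9031, 12.9069)

df = n − 2 = 221 − 2 = 219.
t* = t_{0.05, 219} = 1.651841.
Margin = t* × SE = 1.651841 × 2.120 = 3.501903.
CI: 9.405 ± 3.501903 → (5.9031, 12.9069).
With 90% confidence, each one-unit increase in living area is associated with a change of between 5.9031 and 12.9069 $1000s in house sale price.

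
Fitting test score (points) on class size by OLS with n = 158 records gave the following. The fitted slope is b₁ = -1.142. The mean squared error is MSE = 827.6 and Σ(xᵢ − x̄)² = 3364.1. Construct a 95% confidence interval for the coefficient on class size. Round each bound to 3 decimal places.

SE(b₁) = √(MSE/Sₓₓ) = √(827.6/3364.1) = 0.495993.
df = n − 2 = 156.
t* = t_{0.025, 156} = 1.975288.
Margin = t* × SE = 1.975288 × 0.495993 = 0.97973.
CI: -1.142 ± 0.97973 → (-2.122, -0.162).
With 95% confidence, each one-unit increase in class size is associated with a change of between -2.122 and -0.162 points in test score.

(-2.122, -0.162)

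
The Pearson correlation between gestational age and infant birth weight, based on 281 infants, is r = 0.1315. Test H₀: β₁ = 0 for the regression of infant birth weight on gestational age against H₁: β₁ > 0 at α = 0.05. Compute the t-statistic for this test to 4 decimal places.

t = 2.2157

t = r·√(n − 2)/√(1 − r²) = 0.1315·√279/√0.982708 = 2.2157.
df = n − 2 = 279.
One-sided p ≈ 0.0138, which is < 0.05, so reject H₀.
There is evidence of a linear association between gestational age and infant birth weight.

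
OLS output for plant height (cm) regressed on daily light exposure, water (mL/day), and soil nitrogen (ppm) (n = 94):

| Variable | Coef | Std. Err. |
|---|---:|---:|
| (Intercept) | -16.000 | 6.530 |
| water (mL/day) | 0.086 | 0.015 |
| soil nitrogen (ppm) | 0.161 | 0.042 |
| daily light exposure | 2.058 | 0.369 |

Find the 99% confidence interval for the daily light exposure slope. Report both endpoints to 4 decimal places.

Read off: b = 2.058, SE = 0.369 for daily light exposure.
df = n − k − 1 = 94 − 3 − 1 = 90.
t* = t_{0.005, 90} = 2.631565.
Margin = t* × SE = 2.631565 × 0.369 = 0.971048.
CI: 2.058 ± 0.971048 → (1.0870, 3.0290).

(1.0870, 3.0290)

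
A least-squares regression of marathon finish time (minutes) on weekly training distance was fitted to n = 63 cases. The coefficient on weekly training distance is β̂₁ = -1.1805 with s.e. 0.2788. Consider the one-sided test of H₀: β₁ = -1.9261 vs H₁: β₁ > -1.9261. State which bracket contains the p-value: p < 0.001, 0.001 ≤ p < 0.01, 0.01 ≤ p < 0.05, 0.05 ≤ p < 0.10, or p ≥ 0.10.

0.001 ≤ p < 0.01

t = (-1.1805 − (-1.9261)) / 0.2788 = 2.674.
df = n − 2 = 63 − 2 = 61.
One-sided p = P(T_{61} > t) ≈ 0.0048.
So 0.001 ≤ p < 0.01.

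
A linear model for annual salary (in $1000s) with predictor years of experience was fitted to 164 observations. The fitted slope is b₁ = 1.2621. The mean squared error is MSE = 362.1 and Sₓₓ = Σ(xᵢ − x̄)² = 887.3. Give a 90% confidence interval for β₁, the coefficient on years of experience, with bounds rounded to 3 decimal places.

SE(b₁) = √(MSE/Sₓₓ) = √(362.1/887.3) = 0.638821.
df = n − 2 = 162.
t* = t_{0.05, 162} = 1.654314.
Margin = t* × SE = 1.654314 × 0.638821 = 1.05681.
CI: 1.2621 ± 1.05681 → (0.205, 2.319).
With 90% confidence, each one-unit increase in years of experience is associated with a change of between 0.205 and 2.319 $1000s in annual salary.

(0.205, 2.319)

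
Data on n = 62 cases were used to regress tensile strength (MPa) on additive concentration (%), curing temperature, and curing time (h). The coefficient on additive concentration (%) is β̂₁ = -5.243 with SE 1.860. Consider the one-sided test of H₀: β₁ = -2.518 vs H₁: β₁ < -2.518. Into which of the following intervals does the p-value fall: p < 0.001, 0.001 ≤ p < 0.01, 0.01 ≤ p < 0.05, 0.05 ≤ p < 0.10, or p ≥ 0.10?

0.05 ≤ p < 0.10

t = (-5.243 − (-2.518)) / 1.860 = -1.465.
df = n − k − 1 = 62 − 3 − 1 = 58.
One-sided p = P(T_{58} < t) ≈ 0.0742.
So 0.05 ≤ p < 0.10.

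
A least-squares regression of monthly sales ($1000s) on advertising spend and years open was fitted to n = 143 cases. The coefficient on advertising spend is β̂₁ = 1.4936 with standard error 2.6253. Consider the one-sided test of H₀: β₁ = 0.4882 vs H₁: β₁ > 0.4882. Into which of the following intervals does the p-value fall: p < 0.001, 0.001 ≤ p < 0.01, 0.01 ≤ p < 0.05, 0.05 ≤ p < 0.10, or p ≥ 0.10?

p ≥ 0.10

t = (1.4936 − 0.4882) / 2.6253 = 0.383.
df = n − k − 1 = 143 − 2 − 1 = 140.
One-sided p = P(T_{140} > t) ≈ 0.3512.
So p ≥ 0.10.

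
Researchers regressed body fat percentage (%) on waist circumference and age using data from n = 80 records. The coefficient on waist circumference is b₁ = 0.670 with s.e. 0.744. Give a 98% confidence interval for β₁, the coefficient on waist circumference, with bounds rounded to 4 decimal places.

df = n − k − 1 = 80 − 2 − 1 = 77.
t* = t_{0.01, 77} = 2.375757.
Margin = t* × SE = 2.375757 × 0.744 = 1.767563.
CI: 0.670 ± 1.767563 → (-1.0976, 2.4376).
With 98% confidence, each one-unit increase in waist circumference is associated with a change of between -1.0976 and 2.4376 % in body fat percentage, holding the other predictors fixed.

(-1.0976, 2.4376)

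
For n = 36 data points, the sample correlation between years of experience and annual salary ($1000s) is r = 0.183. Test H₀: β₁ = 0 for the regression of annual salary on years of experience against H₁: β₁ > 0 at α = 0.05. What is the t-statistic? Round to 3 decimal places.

t = 1.085

t = r·√(n − 2)/√(1 − r²) = 0.183·√34/√0.966511 = 1.085.
df = n − 2 = 34.
One-sided p ≈ 0.1427, which is ≥ 0.05, so fail to reject H₀.
The data do not give significant evidence of a linear association between years of experience and annual salary.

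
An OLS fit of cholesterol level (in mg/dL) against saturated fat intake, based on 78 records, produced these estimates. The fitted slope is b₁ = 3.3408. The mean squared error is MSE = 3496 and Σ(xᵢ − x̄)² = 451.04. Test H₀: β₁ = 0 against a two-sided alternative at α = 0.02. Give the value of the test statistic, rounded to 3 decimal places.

SE(b₁) = √(MSE/Sₓₓ) = √(3496/451.04) = 2.78406.
t = 3.3408 / 2.78406 = 1.200.
df = n − 2 = 76.
Two-sided p ≈ 0.2339, which is ≥ 0.02, so fail to reject H₀.
The data do not give significant evidence of an association between saturated fat intake and cholesterol level.

t = 1.200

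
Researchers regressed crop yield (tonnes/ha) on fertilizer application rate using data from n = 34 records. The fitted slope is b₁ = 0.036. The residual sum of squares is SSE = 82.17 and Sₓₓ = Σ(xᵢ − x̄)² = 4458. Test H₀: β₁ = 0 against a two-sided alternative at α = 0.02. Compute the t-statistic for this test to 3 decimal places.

MSE = SSE/(n − 2) = 82.17/32 = 2.56781.
SE(b₁) = √(MSE/Sₓₓ) = √(2.56781/4458) = 0.024.
t = 0.036 / 0.024 = 1.500.
df = n − 2 = 32.
Two-sided p ≈ 0.1434, which is ≥ 0.02, so fail to reject H₀.
The data do not give significant evidence of an association between fertilizer application rate and crop yield.

t = 1.500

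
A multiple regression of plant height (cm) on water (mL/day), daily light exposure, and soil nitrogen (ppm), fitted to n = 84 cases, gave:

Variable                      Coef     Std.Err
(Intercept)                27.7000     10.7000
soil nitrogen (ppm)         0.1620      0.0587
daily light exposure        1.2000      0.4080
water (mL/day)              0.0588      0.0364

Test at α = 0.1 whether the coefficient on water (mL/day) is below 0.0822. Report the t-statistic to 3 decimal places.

Read off: b = 0.0588, SE = 0.0364 for water (mL/day).
H₀: β₁ = 0.0822 vs H₁: β₁ < 0.0822.
t = (0.0588 − 0.0822) / 0.0364 = -0.643.
df = n − k − 1 = 84 − 3 − 1 = 80.
One-sided p ≈ 0.2611, which is ≥ 0.1, so fail to reject H₀.
The data do not give significant evidence that the true slope on water (mL/day) is below 0.0822 cm per unit, holding the other predictors fixed.

t = -0.643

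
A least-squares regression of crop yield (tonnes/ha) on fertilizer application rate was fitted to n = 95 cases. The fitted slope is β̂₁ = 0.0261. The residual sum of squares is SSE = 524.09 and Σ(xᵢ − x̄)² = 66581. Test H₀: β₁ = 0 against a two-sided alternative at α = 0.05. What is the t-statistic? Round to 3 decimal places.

MSE = SSE/(n − 2) = 524.09/93 = 5.63538.
SE(β̂₁) = √(MSE/Sₓₓ) = √(5.63538/66581) = 0.00919997.
t = 0.0261 / 0.00919997 = 2.837.
df = n − 2 = 93.
Two-sided p ≈ 0.0056, which is < 0.05, so reject H₀.
There is evidence that fertilizer application rate is associated with crop yield.

t = 2.837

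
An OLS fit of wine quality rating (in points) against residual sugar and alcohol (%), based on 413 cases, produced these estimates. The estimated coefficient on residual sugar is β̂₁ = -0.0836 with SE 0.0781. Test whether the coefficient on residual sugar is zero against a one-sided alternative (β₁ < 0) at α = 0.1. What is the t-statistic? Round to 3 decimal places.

H₀: β₁ = 0 vs H₁: β₁ < 0.
t = (β̂₁ − β₁⁰)/SE = -0.0836 / 0.0781 = -1.070.
df = n − k − 1 = 413 − 2 − 1 = 410.
One-sided p ≈ 0.1425, which is ≥ 0.1, so fail to reject H₀.
The data do not give significant evidence that the true slope on residual sugar is negative, holding the other predictors fixed.

t = -1.070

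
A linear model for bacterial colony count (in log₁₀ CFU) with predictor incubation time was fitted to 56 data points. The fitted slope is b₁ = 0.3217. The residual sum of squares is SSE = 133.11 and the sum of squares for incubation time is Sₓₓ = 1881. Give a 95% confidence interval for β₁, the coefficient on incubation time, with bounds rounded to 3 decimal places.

MSE = SSE/(n − 2) = 133.11/54 = 2.465.
SE(b₁) = √(MSE/Sₓₓ) = √(2.465/1881) = 0.0362005.
df = n − 2 = 54.
t* = t_{0.025, 54} = 2.004879.
Margin = t* × SE = 2.004879 × 0.0362005 = 0.07258.
CI: 0.3217 ± 0.07258 → (0.249, 0.394).
With 95% confidence, each one-unit increase in incubation time is associated with a change of between 0.249 and 0.394 log₁₀ CFU in bacterial colony count.

(0.249, 0.394)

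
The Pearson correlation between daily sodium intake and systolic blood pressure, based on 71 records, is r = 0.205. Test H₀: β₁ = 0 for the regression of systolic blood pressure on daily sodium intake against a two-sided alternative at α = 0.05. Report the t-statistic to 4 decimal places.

t = r·√(n − 2)/√(1 − r²) = 0.205·√69/√0.957975 = 1.7398.
df = n − 2 = 69.
Two-sided p ≈ 0.0864, which is ≥ 0.05, so fail to reject H₀.
The data do not give significant evidence of a linear association between daily sodium intake and systolic blood pressure.

t = 1.7398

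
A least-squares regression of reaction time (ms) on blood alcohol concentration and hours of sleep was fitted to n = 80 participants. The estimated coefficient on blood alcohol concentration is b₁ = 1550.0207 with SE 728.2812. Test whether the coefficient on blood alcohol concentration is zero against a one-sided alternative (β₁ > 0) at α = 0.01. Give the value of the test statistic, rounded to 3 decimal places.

H₀: β₁ = 0 vs H₁: β₁ > 0.
t = (b₁ − β₁⁰)/SE = 1550.0207 / 728.2812 = 2.128.
df = n − k − 1 = 80 − 2 − 1 = 77.
One-sided p ≈ 0.0183, which is ≥ 0.01, so fail to reject H₀.
The data do not give significant evidence that the true slope on blood alcohol concentration is positive, holding the other predictors fixed.

t = 2.128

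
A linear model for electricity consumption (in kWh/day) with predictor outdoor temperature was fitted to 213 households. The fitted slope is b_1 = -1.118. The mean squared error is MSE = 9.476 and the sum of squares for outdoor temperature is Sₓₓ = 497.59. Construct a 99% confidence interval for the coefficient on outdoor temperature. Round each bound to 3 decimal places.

(-1.477, -0.759)

SE(b_1) = √(MSE/Sₓₓ) = √(9.476/497.59) = 0.137999.
df = n − 2 = 211.
t* = t_{0.005, 211} = 2.59933.
Margin = t* × SE = 2.59933 × 0.137999 = 0.35871.
CI: -1.118 ± 0.35871 → (-1.477, -0.759).
With 99% confidence, each one-unit increase in outdoor temperature is associated with a change of between -1.477 and -0.759 kWh/day in electricity consumption.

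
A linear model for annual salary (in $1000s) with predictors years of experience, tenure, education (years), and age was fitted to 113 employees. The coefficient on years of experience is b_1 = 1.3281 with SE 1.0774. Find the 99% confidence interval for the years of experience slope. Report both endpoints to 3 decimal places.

df = n − k − 1 = 113 − 4 − 1 = 108.
t* = t_{0.005, 108} = 2.62212.
Margin = t* × SE = 2.62212 × 1.0774 = 2.82507.
CI: 1.3281 ± 2.82507 → (-1.497, 4.153).
With 99% confidence, each one-unit increase in years of experience is associated with a change of between -1.497 and 4.153 $1000s in annual salary, holding the other predictors fixed.

(-1.497, 4.153)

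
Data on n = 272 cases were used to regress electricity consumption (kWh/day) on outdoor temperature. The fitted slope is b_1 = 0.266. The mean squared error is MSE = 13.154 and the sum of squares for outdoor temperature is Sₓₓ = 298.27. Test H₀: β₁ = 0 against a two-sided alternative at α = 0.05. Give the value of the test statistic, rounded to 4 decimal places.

SE(b_1) = √(MSE/Sₓₓ) = √(13.154/298.27) = 0.210002.
t = 0.266 / 0.210002 = 1.2667.
df = n − 2 = 270.
Two-sided p ≈ 0.2064, which is ≥ 0.05, so fail to reject H₀.
The data do not give significant evidence of an association between outdoor temperature and electricity consumption.

t = 1.2667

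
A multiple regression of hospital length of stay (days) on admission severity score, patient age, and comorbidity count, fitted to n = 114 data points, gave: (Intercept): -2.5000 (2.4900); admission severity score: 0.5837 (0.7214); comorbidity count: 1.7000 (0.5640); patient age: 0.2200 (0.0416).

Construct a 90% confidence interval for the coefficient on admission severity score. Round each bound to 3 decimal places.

(-0.613, 1.780)

Read off: b = 0.5837, SE = 0.7214 for admission severity score.
df = n − k − 1 = 114 − 3 − 1 = 110.
t* = t_{0.05, 110} = 1.658824.
Margin = t* × SE = 1.658824 × 0.7214 = 1.19668.
CI: 0.5837 ± 1.19668 → (-0.613, 1.780).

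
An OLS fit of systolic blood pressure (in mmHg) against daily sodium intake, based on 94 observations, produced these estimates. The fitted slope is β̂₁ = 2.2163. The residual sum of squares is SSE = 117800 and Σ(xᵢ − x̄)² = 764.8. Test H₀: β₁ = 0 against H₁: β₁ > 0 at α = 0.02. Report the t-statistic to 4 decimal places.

t = 1.7129

MSE = SSE/(n − 2) = 117800/92 = 1280.43.
SE(β̂₁) = √(MSE/Sₓₓ) = √(1280.43/764.8) = 1.29391.
t = 2.2163 / 1.29391 = 1.7129.
df = n − 2 = 92.
One-sided p ≈ 0.0451, which is ≥ 0.02, so fail to reject H₀.
The data do not give significant evidence that the true slope on daily sodium intake is positive.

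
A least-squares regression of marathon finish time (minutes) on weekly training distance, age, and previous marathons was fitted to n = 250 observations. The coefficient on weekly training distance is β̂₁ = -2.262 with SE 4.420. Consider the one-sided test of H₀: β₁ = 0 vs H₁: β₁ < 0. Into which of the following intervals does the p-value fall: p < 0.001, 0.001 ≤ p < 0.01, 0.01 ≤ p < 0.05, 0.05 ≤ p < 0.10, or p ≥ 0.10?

p ≥ 0.10

t = -2.262 / 4.420 = -0.512.
df = n − k − 1 = 250 − 3 − 1 = 246.
One-sided p = P(T_{246} < t) ≈ 0.3046.
So p ≥ 0.10.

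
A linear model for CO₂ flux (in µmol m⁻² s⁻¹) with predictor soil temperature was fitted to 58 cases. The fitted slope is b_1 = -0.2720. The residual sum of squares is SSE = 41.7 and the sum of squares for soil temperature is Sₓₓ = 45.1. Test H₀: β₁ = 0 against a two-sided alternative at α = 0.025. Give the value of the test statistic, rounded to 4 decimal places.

t = -2.1168

MSE = SSE/(n − 2) = 41.7/56 = 0.744643.
SE(b_1) = √(MSE/Sₓₓ) = √(0.744643/45.1) = 0.128495.
t = -0.2720 / 0.128495 = -2.1168.
df = n − 2 = 56.
Two-sided p ≈ 0.0387, which is ≥ 0.025, so fail to reject H₀.
The data do not give significant evidence of an association between soil temperature and CO₂ flux.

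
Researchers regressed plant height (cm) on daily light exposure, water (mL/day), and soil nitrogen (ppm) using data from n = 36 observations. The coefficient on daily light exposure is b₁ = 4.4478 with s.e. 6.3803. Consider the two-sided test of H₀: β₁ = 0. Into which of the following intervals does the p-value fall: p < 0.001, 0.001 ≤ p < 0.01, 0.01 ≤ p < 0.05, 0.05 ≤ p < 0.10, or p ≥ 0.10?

t = 4.4478 / 6.3803 = 0.697.
df = n − k − 1 = 36 − 3 − 1 = 32.
Two-sided p = 2·P(T_{32} > |t|) ≈ 0.4908.
So p ≥ 0.10.

p ≥ 0.10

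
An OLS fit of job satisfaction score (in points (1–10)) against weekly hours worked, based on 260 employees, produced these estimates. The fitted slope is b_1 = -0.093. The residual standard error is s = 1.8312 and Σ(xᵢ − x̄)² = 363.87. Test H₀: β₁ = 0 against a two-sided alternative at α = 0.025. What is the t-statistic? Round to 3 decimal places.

SE(b_1) = s/√Sₓₓ = 1.8312/√363.87 = 0.0959981.
t = -0.093 / 0.0959981 = -0.969.
df = n − 2 = 258.
Two-sided p ≈ 0.3336, which is ≥ 0.025, so fail to reject H₀.
The data do not give significant evidence of an association between weekly hours worked and job satisfaction score.

t = -0.969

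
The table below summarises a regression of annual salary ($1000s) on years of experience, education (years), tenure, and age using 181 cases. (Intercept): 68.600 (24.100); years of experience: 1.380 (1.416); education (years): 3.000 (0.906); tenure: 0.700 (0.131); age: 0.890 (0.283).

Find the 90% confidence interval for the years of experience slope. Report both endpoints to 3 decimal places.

Read off: b = 1.380, SE = 1.416 for years of experience.
df = n − k − 1 = 181 − 4 − 1 = 176.
t* = t_{0.05, 176} = 1.653557.
Margin = t* × SE = 1.653557 × 1.416 = 2.34144.
CI: 1.380 ± 2.34144 → (-0.961, 3.721).

(-0.961, 3.721)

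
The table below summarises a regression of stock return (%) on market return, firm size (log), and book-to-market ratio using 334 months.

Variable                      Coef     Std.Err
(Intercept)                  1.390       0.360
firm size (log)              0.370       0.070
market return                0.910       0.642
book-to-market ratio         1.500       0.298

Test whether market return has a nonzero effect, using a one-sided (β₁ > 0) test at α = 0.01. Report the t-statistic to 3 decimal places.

t = 1.417

Read off: b = 0.910, SE = 0.642 for market return.
H₀: β₁ = 0 vs H₁: β₁ > 0.
t = 0.910 / 0.642 = 1.417.
df = n − k − 1 = 334 − 3 − 1 = 330.
One-sided p ≈ 0.0786, which is ≥ 0.01, so fail to reject H₀.
The data do not give significant evidence that the true slope on market return is positive, holding the other predictors fixed.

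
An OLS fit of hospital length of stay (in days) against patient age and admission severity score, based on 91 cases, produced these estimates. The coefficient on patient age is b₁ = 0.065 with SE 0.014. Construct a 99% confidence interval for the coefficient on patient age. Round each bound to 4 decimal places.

df = n − k − 1 = 91 − 2 − 1 = 88.
t* = t_{0.005, 88} = 2.632858.
Margin = t* × SE = 2.632858 × 0.014 = 0.036860.
CI: 0.065 ± 0.036860 → (0.0281, 0.1019).
With 99% confidence, each one-unit increase in patient age is associated with a change of between 0.0281 and 0.1019 days in hospital length of stay, holding the other predictors fixed.

(0.0281, 0.1019)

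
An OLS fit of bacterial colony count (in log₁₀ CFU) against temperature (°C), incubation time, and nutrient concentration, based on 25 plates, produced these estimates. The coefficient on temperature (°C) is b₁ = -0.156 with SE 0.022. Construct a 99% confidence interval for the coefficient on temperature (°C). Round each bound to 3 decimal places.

df = n − k − 1 = 25 − 3 − 1 = 21.
t* = t_{0.005, 21} = 2.83136.
Margin = t* × SE = 2.83136 × 0.022 = 0.06229.
CI: -0.156 ± 0.06229 → (-0.218, -0.094).
With 99% confidence, each one-unit increase in temperature (°C) is associated with a change of between -0.218 and -0.094 log₁₀ CFU in bacterial colony count, holding the other predictors fixed.

(-0.218, -0.094)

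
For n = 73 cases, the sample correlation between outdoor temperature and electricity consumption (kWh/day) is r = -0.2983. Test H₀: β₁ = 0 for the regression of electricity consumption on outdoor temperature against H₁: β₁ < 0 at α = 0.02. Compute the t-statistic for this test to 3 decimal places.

t = -2.633

t = r·√(n − 2)/√(1 − r²) = -0.2983·√71/√0.911017 = -2.633.
df = n − 2 = 71.
One-sided p ≈ 0.0052, which is < 0.02, so reject H₀.
There is evidence of a linear association between outdoor temperature and electricity consumption.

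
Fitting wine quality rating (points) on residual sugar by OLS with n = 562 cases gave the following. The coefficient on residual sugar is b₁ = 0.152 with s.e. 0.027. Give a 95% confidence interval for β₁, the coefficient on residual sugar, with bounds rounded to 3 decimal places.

df = n − 2 = 562 − 2 = 560.
t* = t_{0.025, 560} = 1.964209.
Margin = t* × SE = 1.964209 × 0.027 = 0.05303.
CI: 0.152 ± 0.05303 → (0.099, 0.205).
With 95% confidence, each one-unit increase in residual sugar is associated with a change of between 0.099 and 0.205 points in wine quality rating.

(0.099, 0.205)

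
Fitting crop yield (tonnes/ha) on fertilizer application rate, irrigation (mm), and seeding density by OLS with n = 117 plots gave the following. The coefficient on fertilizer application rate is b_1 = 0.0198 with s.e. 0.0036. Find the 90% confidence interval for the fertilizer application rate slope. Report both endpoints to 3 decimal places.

(0.014, 0.026)

df = n − k − 1 = 117 − 3 − 1 = 113.
t* = t_{0.05, 113} = 1.65845.
Margin = t* × SE = 1.65845 × 0.0036 = 0.00597.
CI: 0.0198 ± 0.00597 → (0.014, 0.026).
With 90% confidence, each one-unit increase in fertilizer application rate is associated with a change of between 0.014 and 0.026 tonnes/ha in crop yield, holding the other predictors fixed.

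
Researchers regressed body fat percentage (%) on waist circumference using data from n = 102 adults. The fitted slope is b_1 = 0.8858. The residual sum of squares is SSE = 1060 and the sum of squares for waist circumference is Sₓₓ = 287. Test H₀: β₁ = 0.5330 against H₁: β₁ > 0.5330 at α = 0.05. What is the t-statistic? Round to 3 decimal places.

t = 1.836

MSE = SSE/(n − 2) = 1060/100 = 10.6.
SE(b_1) = √(MSE/Sₓₓ) = √(10.6/287) = 0.192182.
t = (0.8858 − 0.5330) / 0.192182 = 1.836.
df = n − 2 = 100.
One-sided p ≈ 0.0347, which is < 0.05, so reject H₀.
There is evidence that the true slope on waist circumference exceeds 0.5330 % per unit.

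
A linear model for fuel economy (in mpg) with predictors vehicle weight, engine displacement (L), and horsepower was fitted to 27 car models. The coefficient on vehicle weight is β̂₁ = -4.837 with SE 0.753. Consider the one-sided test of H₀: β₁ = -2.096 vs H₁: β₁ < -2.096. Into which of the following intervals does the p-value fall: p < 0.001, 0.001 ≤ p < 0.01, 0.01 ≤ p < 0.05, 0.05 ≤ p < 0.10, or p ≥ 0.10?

p < 0.001

t = (-4.837 − (-2.096)) / 0.753 = -3.640.
df = n − k − 1 = 27 − 3 − 1 = 23.
One-sided p = P(T_{23} < t) ≈ 0.0007.
So p < 0.001.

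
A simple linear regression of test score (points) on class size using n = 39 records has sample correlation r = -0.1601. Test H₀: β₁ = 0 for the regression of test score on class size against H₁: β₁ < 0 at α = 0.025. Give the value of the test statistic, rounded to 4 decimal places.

t = -0.9866

t = r·√(n − 2)/√(1 − r²) = -0.1601·√37/√0.974368 = -0.9866.
df = n − 2 = 37.
One-sided p ≈ 0.1651, which is ≥ 0.025, so fail to reject H₀.
The data do not give significant evidence of a linear association between class size and test score.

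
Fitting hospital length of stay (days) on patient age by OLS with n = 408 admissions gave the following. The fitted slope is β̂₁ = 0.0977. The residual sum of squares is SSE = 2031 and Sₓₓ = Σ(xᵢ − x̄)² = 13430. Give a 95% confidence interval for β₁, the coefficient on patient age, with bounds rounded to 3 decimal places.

MSE = SSE/(n − 2) = 2031/406 = 5.00246.
SE(β̂₁) = √(MSE/Sₓₓ) = √(5.00246/13430) = 0.0192999.
df = n − 2 = 406.
t* = t_{0.025, 406} = 1.965824.
Margin = t* × SE = 1.965824 × 0.0192999 = 0.03794.
CI: 0.0977 ± 0.03794 → (0.060, 0.136).
With 95% confidence, each one-unit increase in patient age is associated with a change of between 0.060 and 0.136 days in hospital length of stay.

(0.060, 0.136)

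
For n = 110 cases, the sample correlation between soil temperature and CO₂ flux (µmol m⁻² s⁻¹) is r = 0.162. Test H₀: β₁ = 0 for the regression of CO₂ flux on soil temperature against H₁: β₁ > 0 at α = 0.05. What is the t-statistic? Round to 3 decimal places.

t = r·√(n − 2)/√(1 − r²) = 0.162·√108/√0.973756 = 1.706.
df = n − 2 = 108.
One-sided p ≈ 0.0454, which is < 0.05, so reject H₀.
There is evidence of a linear association between soil temperature and CO₂ flux.

t = 1.706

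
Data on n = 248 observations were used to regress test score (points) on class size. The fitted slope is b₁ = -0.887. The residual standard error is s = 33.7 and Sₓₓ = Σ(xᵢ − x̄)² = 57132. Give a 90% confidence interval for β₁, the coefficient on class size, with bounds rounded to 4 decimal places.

SE(b₁) = s/√Sₓₓ = 33.7/√57132 = 0.140991.
df = n − 2 = 246.
t* = t_{0.05, 246} = 1.651071.
Margin = t* × SE = 1.651071 × 0.140991 = 0.232786.
CI: -0.887 ± 0.232786 → (-1.1198, -0.6542).
With 90% confidence, each one-unit increase in class size is associated with a change of between -1.1198 and -0.6542 points in test score.

(-1.1198, -0.6542)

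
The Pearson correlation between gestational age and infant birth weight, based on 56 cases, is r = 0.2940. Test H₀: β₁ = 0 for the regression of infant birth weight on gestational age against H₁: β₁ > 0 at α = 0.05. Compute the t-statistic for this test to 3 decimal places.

t = r·√(n − 2)/√(1 − r²) = 0.2940·√54/√0.913564 = 2.260.
df = n − 2 = 54.
One-sided p ≈ 0.0139, which is < 0.05, so reject H₀.
There is evidence of a linear association between gestational age and infant birth weight.

t = 2.260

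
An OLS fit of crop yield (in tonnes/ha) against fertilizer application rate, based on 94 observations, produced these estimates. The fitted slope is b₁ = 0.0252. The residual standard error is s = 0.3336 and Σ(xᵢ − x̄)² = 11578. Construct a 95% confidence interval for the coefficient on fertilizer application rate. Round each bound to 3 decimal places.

(0.019, 0.031)

SE(b₁) = s/√Sₓₓ = 0.3336/√11578 = 0.00310034.
df = n − 2 = 92.
t* = t_{0.025, 92} = 1.986086.
Margin = t* × SE = 1.986086 × 0.00310034 = 0.00616.
CI: 0.0252 ± 0.00616 → (0.019, 0.031).
With 95% confidence, each one-unit increase in fertilizer application rate is associated with a change of between 0.019 and 0.031 tonnes/ha in crop yield.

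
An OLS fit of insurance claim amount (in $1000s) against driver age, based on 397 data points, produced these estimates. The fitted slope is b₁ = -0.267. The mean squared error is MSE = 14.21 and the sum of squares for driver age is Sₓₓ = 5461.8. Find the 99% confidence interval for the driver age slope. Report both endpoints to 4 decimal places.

(-0.3990, -0.1350)

SE(b₁) = √(MSE/Sₓₓ) = √(14.21/5461.8) = 0.0510069.
df = n − 2 = 395.
t* = t_{0.005, 395} = 2.588333.
Margin = t* × SE = 2.588333 × 0.0510069 = 0.132023.
CI: -0.267 ± 0.132023 → (-0.3990, -0.1350).
With 99% confidence, each one-unit increase in driver age is associated with a change of between -0.3990 and -0.1350 $1000s in insurance claim amount.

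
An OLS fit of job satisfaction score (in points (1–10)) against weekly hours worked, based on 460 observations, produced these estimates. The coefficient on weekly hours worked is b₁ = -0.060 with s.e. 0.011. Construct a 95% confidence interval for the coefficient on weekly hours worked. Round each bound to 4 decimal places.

(-0.0816, -0.0384)

df = n − 2 = 460 − 2 = 458.
t* = t_{0.025, 458} = 1.965157.
Margin = t* × SE = 1.965157 × 0.011 = 0.021617.
CI: -0.060 ± 0.021617 → (-0.0816, -0.0384).
With 95% confidence, each one-unit increase in weekly hours worked is associated with a change of between -0.0816 and -0.0384 points (1–10) in job satisfaction score.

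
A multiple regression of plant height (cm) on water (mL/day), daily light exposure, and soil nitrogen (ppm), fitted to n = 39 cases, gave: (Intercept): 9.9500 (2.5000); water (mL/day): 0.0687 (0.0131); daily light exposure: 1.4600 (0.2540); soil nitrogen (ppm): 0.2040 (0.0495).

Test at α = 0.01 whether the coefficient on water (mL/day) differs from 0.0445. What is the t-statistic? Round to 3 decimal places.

Read off: b = 0.0687, SE = 0.0131 for water (mL/day).
H₀: β₁ = 0.0445 vs H₁: β₁ ≠ 0.0445.
t = (0.0687 − 0.0445) / 0.0131 = 1.847.
df = n − k − 1 = 39 − 3 − 1 = 35.
Two-sided p ≈ 0.0732, which is ≥ 0.01, so fail to reject H₀.
The data are consistent with a true slope of 0.0445 cm per unit of water (mL/day), holding the other predictors fixed.

t = 1.847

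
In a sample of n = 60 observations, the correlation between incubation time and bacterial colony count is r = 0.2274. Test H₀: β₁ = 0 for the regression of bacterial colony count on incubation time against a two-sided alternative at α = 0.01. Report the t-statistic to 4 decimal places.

t = 1.7784

t = r·√(n − 2)/√(1 − r²) = 0.2274·√58/√0.948289 = 1.7784.
df = n − 2 = 58.
Two-sided p ≈ 0.0806, which is ≥ 0.01, so fail to reject H₀.
The data do not give significant evidence of a linear association between incubation time and bacterial colony count.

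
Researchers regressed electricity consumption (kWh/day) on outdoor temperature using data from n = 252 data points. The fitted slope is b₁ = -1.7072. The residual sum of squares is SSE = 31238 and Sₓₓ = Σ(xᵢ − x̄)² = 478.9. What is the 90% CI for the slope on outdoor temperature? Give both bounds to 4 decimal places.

(-2.5505, -0.8639)

MSE = SSE/(n − 2) = 31238/250 = 124.952.
SE(b₁) = √(MSE/Sₓₓ) = √(124.952/478.9) = 0.510798.
df = n − 2 = 250.
t* = t_{0.05, 250} = 1.650971.
Margin = t* × SE = 1.650971 × 0.510798 = 0.843313.
CI: -1.7072 ± 0.843313 → (-2.5505, -0.8639).
With 90% confidence, each one-unit increase in outdoor temperature is associated with a change of between -2.5505 and -0.8639 kWh/day in electricity consumption.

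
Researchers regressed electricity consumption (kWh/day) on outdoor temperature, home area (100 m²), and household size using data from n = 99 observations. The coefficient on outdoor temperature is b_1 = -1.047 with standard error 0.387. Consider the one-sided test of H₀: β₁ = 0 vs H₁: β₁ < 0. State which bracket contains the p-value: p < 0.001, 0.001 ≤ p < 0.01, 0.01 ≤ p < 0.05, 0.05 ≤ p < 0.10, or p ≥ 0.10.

t = -1.047 / 0.387 = -2.705.
df = n − k − 1 = 99 − 3 − 1 = 95.
One-sided p = P(T_{95} < t) ≈ 0.0040.
So 0.001 ≤ p < 0.01.

0.001 ≤ p < 0.01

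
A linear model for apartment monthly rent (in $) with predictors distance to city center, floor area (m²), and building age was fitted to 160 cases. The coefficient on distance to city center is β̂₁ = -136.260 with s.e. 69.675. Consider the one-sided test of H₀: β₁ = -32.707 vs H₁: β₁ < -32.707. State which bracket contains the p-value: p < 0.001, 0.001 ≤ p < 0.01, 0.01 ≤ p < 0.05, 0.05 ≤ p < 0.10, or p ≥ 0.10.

0.05 ≤ p < 0.10

t = (-136.260 − (-32.707)) / 69.675 = -1.486.
df = n − k − 1 = 160 − 3 − 1 = 156.
One-sided p = P(T_{156} < t) ≈ 0.0696.
So 0.05 ≤ p < 0.10.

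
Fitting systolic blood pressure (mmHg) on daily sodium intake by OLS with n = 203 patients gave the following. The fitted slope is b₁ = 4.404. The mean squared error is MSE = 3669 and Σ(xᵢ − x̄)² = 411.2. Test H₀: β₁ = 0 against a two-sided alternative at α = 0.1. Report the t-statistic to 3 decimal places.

SE(b₁) = √(MSE/Sₓₓ) = √(3669/411.2) = 2.98708.
t = 4.404 / 2.98708 = 1.474.
df = n − 2 = 201.
Two-sided p ≈ 0.1420, which is ≥ 0.1, so fail to reject H₀.
The data do not give significant evidence of an association between daily sodium intake and systolic blood pressure.

t = 1.474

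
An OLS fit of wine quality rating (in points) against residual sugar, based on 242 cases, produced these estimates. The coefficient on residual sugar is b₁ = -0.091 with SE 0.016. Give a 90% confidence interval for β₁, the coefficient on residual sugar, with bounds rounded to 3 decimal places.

df = n − 2 = 242 − 2 = 240.
t* = t_{0.05, 240} = 1.651227.
Margin = t* × SE = 1.651227 × 0.016 = 0.02642.
CI: -0.091 ± 0.02642 → (-0.117, -0.065).
With 90% confidence, each one-unit increase in residual sugar is associated with a change of between -0.117 and -0.065 points in wine quality rating.

(-0.117, -0.065)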